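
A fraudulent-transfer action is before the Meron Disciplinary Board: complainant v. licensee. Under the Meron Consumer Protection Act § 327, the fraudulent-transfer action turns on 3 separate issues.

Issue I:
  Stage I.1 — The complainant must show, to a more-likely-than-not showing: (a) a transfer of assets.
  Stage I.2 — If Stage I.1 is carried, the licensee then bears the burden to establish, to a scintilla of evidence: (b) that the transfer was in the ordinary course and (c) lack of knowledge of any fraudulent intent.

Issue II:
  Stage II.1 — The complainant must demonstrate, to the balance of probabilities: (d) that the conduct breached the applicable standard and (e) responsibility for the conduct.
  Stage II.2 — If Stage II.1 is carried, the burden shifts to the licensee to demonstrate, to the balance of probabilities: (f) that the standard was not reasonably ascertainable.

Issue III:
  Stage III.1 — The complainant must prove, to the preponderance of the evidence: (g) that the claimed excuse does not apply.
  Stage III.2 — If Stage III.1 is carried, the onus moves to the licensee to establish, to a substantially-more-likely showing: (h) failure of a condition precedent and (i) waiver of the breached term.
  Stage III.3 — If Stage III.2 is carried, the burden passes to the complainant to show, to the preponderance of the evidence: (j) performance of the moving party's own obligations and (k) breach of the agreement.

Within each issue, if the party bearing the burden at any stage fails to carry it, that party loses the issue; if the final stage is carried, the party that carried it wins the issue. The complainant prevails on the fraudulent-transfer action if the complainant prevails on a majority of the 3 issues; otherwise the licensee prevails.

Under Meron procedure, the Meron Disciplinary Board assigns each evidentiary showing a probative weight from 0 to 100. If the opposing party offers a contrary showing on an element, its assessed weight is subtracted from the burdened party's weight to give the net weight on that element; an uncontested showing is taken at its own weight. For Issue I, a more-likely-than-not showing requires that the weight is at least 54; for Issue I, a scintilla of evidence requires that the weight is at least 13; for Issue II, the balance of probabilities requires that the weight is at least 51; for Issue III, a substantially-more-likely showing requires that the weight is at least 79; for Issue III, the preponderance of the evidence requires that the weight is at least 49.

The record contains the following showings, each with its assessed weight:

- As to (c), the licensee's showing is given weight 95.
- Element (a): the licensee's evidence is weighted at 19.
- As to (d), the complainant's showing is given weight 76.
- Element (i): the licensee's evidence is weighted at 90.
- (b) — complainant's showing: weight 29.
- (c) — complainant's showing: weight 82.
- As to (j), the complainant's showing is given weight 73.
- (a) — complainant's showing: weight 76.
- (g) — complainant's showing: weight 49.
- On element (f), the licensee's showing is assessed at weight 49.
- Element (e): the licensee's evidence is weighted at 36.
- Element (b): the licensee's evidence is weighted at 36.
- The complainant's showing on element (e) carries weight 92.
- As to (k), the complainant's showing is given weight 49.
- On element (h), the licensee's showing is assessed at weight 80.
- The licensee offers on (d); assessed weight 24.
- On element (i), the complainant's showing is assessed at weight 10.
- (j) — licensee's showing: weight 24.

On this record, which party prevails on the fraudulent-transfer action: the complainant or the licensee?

— Issue I —
Stage I.1 — burden on complainant; standard: a more-likely-than-not showing (weight is at least 54).
    (a): 76 − 19 = 57 ≥ 54 [met]
  Stage I.1 carried; the burden shifts to the licensee.
Stage I.2 — burden on licensee; standard: a scintilla of evidence (weight is at least 13).
    (b): 36 − 29 = 7 < 13 [not met]
    (c): 95 − 82 = 13 ≥ 13 [met]
  Stage I.2 not carried; the licensee fails its burden.
So the complainant prevails on this issue.
— Issue II —
Stage II.1 (complainant, the balance of probabilities, weight is at least 51): (d) net 76−24=52 ≥ 51 — meets; (e) net 92−36=56 ≥ 51 — meets.
  The complainant carries Stage II.1; the licensee now bears the burden.
Stage II.2 (licensee, the balance of probabilities, weight is at least 51): (f) 49 < 51 — fails.
  Stage II.2 not carried; the licensee fails its burden.
So the complainant prevails on this issue.
— Issue III —
At Stage III.1 the complainant must meet the preponderance of the evidence (weight is at least 49): on (g) the weight is 49, which does reach 49, so (g) meets the standard.
  The complainant carries Stage III.1; the licensee now bears the burden.
At Stage III.2 the licensee must meet a substantially-more-likely showing (weight is at least 79): on (h) the weight is 80, which does reach 79, so (h) meets the standard; on (i) the weight is 90 less the opposing 10 gives net 80, ≥ 79, so (i) meets the standard.
  Stage III.2 carried; the burden shifts to the complainant.
At Stage III.3 the complainant must meet the preponderance of the evidence (weight is at least 49): on (j) the weight is 73 less the opposing 24 gives net 49, ≥ 49, so (j) meets the standard; on (k) the weight is 49, ≥ 49, so (k) meets the standard.
  The complainant carries the last stage.
All stages carried — the complainant prevails on this issue.
Per-issue: Issue I → complainant; Issue II → complainant; Issue III → complainant. The complainant must prevail on a majority of issues; overall, the complainant prevails.

complainant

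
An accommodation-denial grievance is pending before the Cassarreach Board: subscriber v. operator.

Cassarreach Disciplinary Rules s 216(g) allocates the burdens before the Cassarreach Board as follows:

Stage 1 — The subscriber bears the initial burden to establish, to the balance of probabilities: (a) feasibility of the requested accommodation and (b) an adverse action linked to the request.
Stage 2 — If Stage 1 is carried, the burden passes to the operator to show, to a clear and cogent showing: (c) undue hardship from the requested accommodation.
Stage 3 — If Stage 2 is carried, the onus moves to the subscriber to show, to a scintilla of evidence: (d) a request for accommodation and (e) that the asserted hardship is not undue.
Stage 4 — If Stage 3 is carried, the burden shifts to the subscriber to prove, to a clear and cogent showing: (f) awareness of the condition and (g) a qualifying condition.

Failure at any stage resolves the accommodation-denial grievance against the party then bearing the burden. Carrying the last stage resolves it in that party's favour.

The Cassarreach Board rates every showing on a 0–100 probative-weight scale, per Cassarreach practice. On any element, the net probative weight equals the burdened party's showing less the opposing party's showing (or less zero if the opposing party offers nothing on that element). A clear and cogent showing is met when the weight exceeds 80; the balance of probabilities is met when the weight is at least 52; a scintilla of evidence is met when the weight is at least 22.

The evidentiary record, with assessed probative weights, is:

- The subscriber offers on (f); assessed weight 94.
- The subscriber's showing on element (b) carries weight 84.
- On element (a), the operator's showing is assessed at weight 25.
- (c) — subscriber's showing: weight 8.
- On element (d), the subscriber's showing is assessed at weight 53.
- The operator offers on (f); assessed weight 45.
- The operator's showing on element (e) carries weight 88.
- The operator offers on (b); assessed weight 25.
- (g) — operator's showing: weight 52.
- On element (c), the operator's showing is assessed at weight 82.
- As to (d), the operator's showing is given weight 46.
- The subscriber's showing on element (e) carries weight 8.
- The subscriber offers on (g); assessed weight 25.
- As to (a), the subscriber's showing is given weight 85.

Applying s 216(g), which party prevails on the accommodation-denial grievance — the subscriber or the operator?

At Stage 1 the subscriber must meet the balance of probabilities (weight is at least 52): on (a) the weight is 85 less the opposing 25 gives net 60, which does reach 52, so (a) meets the standard; on (b) the weight is 84 less the opposing 25 gives net 59, ≥ 52, so (b) meets the standard.
  Stage 1 carried; the burden shifts to the operator.
At Stage 2 the operator must meet a clear and cogent showing (weight exceeds 80): on (c) the weight is 82 less the opposing 8 gives net 74, ≤ 80, so (c) does not meet the standard.
  Stage 2 not carried; the operator fails its burden.
So the subscriber prevails.

subscriber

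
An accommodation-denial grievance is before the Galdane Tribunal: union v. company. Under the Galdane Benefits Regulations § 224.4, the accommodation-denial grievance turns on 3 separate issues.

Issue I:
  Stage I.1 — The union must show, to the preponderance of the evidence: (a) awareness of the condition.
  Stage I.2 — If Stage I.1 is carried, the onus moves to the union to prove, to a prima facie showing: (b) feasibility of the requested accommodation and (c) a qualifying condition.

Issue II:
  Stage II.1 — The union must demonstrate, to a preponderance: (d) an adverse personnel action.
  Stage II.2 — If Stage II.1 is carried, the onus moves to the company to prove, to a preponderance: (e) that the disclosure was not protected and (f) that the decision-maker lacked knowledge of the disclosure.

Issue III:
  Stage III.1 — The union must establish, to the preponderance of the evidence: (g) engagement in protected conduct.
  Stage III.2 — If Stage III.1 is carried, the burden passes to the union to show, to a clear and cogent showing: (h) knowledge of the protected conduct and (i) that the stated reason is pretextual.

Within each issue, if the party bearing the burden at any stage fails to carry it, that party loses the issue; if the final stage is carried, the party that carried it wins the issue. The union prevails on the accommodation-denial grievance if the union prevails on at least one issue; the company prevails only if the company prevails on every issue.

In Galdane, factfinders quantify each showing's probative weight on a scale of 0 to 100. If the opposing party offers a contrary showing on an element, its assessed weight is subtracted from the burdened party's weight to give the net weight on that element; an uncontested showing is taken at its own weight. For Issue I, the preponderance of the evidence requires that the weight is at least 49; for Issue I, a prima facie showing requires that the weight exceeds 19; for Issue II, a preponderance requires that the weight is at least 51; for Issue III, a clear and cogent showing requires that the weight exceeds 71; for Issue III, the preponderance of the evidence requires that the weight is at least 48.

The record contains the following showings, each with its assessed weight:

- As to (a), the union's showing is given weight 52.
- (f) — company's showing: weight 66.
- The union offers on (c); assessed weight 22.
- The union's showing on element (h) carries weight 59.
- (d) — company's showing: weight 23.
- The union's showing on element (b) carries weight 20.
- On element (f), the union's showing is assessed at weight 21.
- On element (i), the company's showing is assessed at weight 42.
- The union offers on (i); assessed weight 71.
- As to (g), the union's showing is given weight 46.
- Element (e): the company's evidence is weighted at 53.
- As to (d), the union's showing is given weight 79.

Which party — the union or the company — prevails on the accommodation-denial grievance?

— Issue I —
At Stage I.1 the union must meet the preponderance of the evidence (weight is at least 49): on (a) the weight is 52, ≥ 49, so (a) meets the standard.
  Stage I.1 carried; the burden remains with the union.
At Stage I.2 the union must meet a prima facie showing (weight exceeds 19): on (b) the weight is 20, which does exceed 19, so (b) meets the standard; on (c) the weight is 22, > 19, so (c) meets the standard.
  All elements met at the final stage.
Every stage carried; the union prevails on this issue.
— Issue II —
Stage II.1 (union, a preponderance, weight is at least 51): (d) net 79−23=56 ≥ 51 — meets.
  Stage II.1 is satisfied; the onus moves to the company.
Stage II.2 (company, a preponderance, weight is at least 51): (e) 53 ≥ 51 — meets; (f) net 66−21=45 < 51 — fails.
  Stage II.2 not carried; the company fails its burden.
So the union prevails on this issue.
— Issue III —
Stage III.1 (union, the preponderance of the evidence, weight is at least 48): (g) 46 < 48 — fails.
  Stage III.1 not carried; the union fails its burden.
The analysis ends at Stage III.1; the company prevails on this issue.
Per-issue: Issue I → union; Issue II → union; Issue III → company. The union must prevail on at least one issue; overall, the union prevails.

union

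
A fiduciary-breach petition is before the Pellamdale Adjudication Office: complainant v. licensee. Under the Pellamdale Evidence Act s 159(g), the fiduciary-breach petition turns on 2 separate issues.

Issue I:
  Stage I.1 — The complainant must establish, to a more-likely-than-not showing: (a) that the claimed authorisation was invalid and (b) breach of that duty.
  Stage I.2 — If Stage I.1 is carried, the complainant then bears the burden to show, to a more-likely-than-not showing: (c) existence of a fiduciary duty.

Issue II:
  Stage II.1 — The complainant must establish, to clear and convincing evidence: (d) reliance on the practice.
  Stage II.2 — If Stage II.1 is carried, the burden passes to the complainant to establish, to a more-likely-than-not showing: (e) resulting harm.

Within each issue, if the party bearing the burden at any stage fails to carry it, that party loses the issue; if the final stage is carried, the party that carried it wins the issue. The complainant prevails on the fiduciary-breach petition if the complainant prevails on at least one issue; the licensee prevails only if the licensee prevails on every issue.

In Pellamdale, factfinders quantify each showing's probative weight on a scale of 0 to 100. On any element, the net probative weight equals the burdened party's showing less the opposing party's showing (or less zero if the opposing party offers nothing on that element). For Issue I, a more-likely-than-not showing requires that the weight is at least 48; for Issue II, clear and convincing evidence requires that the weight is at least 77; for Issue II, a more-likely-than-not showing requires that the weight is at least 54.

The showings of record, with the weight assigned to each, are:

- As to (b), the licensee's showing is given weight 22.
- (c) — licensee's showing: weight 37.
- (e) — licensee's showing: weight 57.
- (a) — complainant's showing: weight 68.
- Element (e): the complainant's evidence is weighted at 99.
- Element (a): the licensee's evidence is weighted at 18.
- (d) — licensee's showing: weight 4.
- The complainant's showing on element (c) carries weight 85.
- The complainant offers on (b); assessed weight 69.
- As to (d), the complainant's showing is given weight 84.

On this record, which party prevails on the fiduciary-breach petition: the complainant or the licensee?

— Issue I —
At Stage I.1 the complainant must meet a more-likely-than-not showing (weight is at least 48): on (a) the weight is 68 less the opposing 18 gives net 50, ≥ 48, so (a) meets the standard; on (b) the weight is 69 less the opposing 22 gives net 47, which does not reach 48, so (b) does not meet the standard.
  Stage I.1 not carried; the complainant fails its burden.
The analysis ends at Stage I.1; the licensee prevails on this issue.
— Issue II —
Stage II.1 (complainant, clear and convincing evidence, weight is at least 77): (d) net 84−4=80 ≥ 77 — meets.
  Stage II.1 carried; the burden remains with the complainant.
Stage II.2 (complainant, a more-likely-than-not showing, weight is at least 54): (e) net 99−57=42 < 54 — fails.
  Not every element is met, so the complainant fails to carry Stage II.2.
So the licensee prevails on this issue.
Per-issue: Issue I → licensee; Issue II → licensee. The complainant must prevail on at least one issue; overall, the licensee prevails.

licensee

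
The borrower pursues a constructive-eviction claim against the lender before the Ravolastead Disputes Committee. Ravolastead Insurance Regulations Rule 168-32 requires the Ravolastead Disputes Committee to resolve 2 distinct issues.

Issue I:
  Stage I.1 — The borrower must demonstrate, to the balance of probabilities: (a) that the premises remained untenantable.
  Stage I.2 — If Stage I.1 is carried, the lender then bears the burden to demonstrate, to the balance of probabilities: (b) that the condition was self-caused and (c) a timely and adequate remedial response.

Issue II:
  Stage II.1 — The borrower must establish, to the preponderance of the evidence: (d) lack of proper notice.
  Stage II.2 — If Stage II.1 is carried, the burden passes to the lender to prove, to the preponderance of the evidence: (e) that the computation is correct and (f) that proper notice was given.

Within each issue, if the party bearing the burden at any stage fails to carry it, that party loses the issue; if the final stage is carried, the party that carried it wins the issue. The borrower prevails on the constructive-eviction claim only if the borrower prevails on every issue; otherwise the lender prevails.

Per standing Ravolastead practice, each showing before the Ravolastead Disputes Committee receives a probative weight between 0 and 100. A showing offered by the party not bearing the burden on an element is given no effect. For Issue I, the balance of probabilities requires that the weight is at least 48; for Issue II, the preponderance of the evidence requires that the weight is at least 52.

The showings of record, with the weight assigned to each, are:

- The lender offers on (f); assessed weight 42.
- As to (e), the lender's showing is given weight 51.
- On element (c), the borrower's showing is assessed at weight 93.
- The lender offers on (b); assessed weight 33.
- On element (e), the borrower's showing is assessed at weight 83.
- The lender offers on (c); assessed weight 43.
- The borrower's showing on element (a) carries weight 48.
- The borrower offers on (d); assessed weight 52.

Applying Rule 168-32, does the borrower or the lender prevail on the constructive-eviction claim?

— Issue I —
Stage I.1 — burden on borrower; standard: the balance of probabilities (weight is at least 48).
    (a): 48 ≥ 48 [met]
  All elements met. The burden passes to the lender.
Stage I.2 — burden on lender; standard: the balance of probabilities (weight is at least 48).
    (b): 33 < 48 [not met]
    (c): 43 (borrower's 93 disregarded) < 48 [not met]
  Stage I.2 not carried; the lender fails its burden.
The borrower prevails on this issue.
— Issue II —
Stage II.1 (borrower, the preponderance of the evidence, weight is at least 52): (d) 52 ≥ 52 — meets.
  Stage II.1 carried; the burden shifts to the lender.
Stage II.2 (lender, the preponderance of the evidence, weight is at least 52): (e) 51 (borrower's 83 disregarded) < 52 — fails; (f) 42 < 52 — fails.
  Stage II.2 not carried; the lender fails its burden.
The borrower prevails on this issue.
Per-issue: Issue I → borrower; Issue II → borrower. The borrower must prevail on every issue; overall, the borrower prevails.

borrower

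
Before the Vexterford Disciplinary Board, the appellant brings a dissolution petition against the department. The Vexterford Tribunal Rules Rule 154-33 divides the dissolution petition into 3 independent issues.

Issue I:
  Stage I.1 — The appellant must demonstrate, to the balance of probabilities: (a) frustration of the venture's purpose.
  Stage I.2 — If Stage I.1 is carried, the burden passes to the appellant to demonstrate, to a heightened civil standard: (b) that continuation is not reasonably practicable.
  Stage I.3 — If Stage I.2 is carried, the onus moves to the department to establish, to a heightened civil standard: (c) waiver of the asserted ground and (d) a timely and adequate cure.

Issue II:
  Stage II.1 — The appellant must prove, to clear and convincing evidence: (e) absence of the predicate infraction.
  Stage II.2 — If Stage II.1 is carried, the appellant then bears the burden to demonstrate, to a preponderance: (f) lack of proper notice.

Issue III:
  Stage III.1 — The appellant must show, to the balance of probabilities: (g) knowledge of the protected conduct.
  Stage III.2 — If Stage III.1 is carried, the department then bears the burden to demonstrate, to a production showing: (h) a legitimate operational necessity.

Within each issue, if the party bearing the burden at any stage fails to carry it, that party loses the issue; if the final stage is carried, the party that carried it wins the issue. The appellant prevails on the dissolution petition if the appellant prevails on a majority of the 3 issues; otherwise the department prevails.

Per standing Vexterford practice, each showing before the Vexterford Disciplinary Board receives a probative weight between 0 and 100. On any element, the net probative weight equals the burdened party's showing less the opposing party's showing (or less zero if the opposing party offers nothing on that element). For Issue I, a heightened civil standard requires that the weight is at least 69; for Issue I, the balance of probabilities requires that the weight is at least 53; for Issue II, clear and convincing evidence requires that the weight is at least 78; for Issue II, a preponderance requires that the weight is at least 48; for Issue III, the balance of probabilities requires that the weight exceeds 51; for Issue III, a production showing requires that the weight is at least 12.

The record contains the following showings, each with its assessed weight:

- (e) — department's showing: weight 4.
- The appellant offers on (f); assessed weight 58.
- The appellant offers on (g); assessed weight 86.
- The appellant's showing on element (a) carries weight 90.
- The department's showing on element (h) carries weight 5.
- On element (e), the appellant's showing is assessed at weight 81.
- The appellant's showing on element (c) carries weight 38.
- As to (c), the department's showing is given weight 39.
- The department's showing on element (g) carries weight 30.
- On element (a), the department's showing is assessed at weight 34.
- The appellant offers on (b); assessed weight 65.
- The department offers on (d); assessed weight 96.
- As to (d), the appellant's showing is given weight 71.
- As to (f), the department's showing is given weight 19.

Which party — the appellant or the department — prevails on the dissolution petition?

department

— Issue I —
At Stage I.1 the appellant must meet the balance of probabilities (weight is at least 53): on (a) the weight is 90 less the opposing 34 gives net 56, ≥ 53, so (a) meets the standard.
  Stage I.1 carried; the burden remains with the appellant.
At Stage I.2 the appellant must meet a heightened civil standard (weight is at least 69): on (b) the weight is 65, which does not reach 69, so (b) does not meet the standard.
  Stage I.2 not carried; the appellant fails its burden.
The department prevails on this issue.
— Issue II —
Stage II.1 — burden on appellant; standard: clear and convincing evidence (weight is at least 78).
    (e): 81 − 4 = 77 < 78 [not met]
  Not every element is met, so the appellant fails to carry Stage II.1.
The analysis ends at Stage II.1; the department prevails on this issue.
— Issue III —
Stage III.1 — burden on appellant; standard: the balance of probabilities (weight exceeds 51).
    (g): 86 − 30 = 56 > 51 [met]
  All elements met. The burden passes to the department.
Stage III.2 — burden on department; standard: a production showing (weight is at least 12).
    (h): 5 < 12 [not met]
  The department does not carry Stage III.2.
The analysis ends at Stage III.2; the appellant prevails on this issue.
Per-issue: Issue I → department; Issue II → department; Issue III → appellant. The appellant must prevail on a majority of issues; overall, the department prevails.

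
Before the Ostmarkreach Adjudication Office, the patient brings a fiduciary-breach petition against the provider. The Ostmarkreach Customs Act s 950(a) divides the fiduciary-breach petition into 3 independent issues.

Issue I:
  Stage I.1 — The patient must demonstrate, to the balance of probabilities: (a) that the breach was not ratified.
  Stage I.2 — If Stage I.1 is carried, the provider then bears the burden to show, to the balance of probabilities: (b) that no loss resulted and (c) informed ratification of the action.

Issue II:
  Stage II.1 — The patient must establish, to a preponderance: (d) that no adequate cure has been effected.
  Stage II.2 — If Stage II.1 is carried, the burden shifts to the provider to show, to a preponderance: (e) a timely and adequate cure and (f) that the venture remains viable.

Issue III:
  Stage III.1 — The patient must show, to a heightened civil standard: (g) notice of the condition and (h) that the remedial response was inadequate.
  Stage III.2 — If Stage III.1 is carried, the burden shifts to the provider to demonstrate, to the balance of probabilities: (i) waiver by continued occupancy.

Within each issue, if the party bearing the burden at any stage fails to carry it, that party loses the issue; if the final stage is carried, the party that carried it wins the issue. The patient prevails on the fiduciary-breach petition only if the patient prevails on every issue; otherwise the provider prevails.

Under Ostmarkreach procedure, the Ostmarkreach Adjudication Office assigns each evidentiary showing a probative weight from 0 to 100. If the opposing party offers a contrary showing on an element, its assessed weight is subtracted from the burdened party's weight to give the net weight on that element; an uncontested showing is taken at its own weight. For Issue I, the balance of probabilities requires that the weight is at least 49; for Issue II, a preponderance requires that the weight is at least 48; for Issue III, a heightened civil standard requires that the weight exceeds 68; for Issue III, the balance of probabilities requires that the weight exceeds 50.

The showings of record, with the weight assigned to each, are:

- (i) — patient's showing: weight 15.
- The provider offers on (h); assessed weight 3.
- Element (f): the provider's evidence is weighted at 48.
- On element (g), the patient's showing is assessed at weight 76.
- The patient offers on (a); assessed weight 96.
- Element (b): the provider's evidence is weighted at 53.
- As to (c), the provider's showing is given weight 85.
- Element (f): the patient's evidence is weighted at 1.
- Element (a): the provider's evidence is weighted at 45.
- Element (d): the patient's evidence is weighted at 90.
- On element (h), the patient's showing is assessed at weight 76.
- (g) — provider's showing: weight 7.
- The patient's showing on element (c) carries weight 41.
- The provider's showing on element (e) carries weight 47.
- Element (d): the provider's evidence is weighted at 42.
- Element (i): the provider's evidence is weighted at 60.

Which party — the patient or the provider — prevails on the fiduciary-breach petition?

patient

— Issue I —
Stage I.1 — burden on patient; standard: the balance of probabilities (weight is at least 49).
    (a): 96 − 45 = 51 ≥ 49 [met]
  Stage I.1 carried; the burden shifts to the provider.
Stage I.2 — burden on provider; standard: the balance of probabilities (weight is at least 49).
    (b): 53 ≥ 49 [met]
    (c): 85 − 41 = 44 < 49 [not met]
  Stage I.2 not carried; the provider fails its burden.
So the patient prevails on this issue.
— Issue II —
At Stage II.1 the patient must meet a preponderance (weight is at least 48): on (d) the weight is 90 less the opposing 42 gives net 48, which does reach 48, so (d) meets the standard.
  The patient carries Stage II.1; the provider now bears the burden.
At Stage II.2 the provider must meet a preponderance (weight is at least 48): on (e) the weight is 47, < 48, so (e) does not meet the standard; on (f) the weight is 48 less the opposing 1 gives net 47, which does not reach 48, so (f) does not meet the standard.
  The provider does not carry Stage II.2.
The patient prevails on this issue.
— Issue III —
Stage III.1 (patient, a heightened civil standard, weight exceeds 68): (g) net 76−7=69 > 68 — meets; (h) net 76−3=73 > 68 — meets.
  The patient carries Stage III.1; the provider now bears the burden.
Stage III.2 (provider, the balance of probabilities, weight exceeds 50): (i) net 60−15=45 ≤ 50 — fails.
  Not every element is met, so the provider fails to carry Stage III.2.
The patient prevails on this issue.
Per-issue: Issue I → patient; Issue II → patient; Issue III → patient. The patient must prevail on every issue; overall, the patient prevails.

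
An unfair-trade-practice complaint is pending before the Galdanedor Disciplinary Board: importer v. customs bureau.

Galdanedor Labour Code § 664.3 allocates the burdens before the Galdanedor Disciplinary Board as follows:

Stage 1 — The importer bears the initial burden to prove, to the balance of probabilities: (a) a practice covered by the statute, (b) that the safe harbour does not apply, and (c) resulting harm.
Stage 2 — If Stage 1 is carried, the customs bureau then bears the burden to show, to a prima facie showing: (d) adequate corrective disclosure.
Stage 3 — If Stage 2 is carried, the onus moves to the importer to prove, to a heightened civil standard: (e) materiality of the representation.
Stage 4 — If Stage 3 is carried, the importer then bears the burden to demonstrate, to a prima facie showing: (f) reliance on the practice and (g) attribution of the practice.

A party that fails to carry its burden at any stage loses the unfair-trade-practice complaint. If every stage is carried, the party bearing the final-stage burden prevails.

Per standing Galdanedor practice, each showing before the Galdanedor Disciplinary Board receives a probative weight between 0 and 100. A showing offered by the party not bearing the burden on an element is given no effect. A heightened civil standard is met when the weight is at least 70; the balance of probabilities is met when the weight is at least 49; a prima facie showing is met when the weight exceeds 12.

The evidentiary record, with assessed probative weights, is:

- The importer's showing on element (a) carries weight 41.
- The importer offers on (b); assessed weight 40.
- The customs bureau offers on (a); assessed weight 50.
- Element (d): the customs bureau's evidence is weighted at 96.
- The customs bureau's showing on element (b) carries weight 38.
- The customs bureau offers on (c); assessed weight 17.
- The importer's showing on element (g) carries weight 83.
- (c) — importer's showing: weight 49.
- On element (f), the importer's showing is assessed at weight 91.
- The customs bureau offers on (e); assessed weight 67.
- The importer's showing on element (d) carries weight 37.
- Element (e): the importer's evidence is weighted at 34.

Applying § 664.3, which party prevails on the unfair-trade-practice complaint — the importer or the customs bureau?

customs bureau

At Stage 1 the importer must meet the balance of probabilities (weight is at least 49): on (a) the weight is 41 (the customs bureau's 50 is given no effect), which does not reach 49, so (a) does not meet the standard; on (b) the weight is 40 (the customs bureau's 38 is given no effect), which does not reach 49, so (b) does not meet the standard; on (c) the weight is 49 (the customs bureau's 17 is given no effect), ≥ 49, so (c) meets the standard.
  The importer does not carry Stage 1.
The analysis ends at Stage 1; the customs bureau prevails.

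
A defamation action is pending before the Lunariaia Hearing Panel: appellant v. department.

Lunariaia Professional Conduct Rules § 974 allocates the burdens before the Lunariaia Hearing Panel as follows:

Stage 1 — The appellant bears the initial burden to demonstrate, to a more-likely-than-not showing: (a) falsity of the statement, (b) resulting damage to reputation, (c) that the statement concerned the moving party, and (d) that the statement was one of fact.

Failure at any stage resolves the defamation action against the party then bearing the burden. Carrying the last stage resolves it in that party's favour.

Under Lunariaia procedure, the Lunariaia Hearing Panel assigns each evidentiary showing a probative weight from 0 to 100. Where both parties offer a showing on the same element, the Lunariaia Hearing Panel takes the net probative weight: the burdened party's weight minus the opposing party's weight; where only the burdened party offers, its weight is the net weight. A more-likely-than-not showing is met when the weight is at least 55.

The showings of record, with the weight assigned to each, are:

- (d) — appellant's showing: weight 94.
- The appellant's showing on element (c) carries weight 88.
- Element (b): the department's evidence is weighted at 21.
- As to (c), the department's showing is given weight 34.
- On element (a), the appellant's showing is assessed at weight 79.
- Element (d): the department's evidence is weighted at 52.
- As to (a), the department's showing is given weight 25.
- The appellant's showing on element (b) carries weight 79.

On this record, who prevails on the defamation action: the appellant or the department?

Stage 1 — burden on appellant; standard: a more-likely-than-not showing (weight is at least 55).
    (a): 79 − 25 = 54 < 55 [not met]
    (b): 79 − 21 = 58 ≥ 55 [met]
    (c): 88 − 34 = 54 < 55 [not met]
    (d): 94 − 52 = 42 < 55 [not met]
  The appellant does not carry Stage 1.
The analysis ends at Stage 1; the department prevails.

department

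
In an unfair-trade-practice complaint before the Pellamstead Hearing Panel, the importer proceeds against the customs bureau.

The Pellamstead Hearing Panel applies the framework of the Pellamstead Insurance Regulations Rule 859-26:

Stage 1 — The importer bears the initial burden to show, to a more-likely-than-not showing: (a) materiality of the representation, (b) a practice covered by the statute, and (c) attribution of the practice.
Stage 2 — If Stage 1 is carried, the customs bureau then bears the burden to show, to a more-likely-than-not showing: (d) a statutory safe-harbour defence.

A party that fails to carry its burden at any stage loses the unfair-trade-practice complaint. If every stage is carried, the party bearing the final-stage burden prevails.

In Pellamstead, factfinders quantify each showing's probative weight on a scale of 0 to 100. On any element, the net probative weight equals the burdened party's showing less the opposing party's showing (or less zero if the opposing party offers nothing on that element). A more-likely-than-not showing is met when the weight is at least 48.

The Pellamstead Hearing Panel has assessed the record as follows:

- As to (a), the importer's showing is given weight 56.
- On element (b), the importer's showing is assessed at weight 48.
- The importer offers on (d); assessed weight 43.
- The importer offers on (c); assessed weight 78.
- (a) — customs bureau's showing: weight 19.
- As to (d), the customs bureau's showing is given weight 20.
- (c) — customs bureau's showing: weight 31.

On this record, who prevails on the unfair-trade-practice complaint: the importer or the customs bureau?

Stage 1 — burden on importer; standard: a more-likely-than-not showing (weight is at least 48).
    (a): 56 − 19 = 37 < 48 [not met]
    (b): 48 ≥ 48 [met]
    (c): 78 − 31 = 47 < 48 [not met]
  Not every element is met, so the importer fails to carry Stage 1.
So the customs bureau prevails.

customs bureau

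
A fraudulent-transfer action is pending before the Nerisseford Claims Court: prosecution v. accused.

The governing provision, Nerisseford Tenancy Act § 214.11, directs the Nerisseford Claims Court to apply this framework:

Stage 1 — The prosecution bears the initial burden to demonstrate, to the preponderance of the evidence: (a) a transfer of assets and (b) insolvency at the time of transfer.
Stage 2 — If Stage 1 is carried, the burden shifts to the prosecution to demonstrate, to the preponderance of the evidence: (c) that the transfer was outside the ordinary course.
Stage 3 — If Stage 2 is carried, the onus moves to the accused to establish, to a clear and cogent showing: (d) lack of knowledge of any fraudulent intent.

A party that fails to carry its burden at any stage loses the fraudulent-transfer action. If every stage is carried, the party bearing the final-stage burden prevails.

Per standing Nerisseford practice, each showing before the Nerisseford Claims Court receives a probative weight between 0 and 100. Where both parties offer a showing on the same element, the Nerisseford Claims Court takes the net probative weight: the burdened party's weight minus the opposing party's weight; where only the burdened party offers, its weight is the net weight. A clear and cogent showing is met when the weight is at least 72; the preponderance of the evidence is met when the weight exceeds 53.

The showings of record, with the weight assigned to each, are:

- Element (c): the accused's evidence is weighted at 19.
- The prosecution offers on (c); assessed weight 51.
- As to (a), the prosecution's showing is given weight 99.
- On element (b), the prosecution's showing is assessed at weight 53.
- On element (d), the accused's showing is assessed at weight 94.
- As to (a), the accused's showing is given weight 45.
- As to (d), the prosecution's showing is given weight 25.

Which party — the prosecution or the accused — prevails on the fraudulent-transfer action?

Stage 1 — burden on prosecution; standard: the preponderance of the evidence (weight exceeds 53).
    (a): 99 − 45 = 54 > 53 [met]
    (b): 53 ≤ 53 [not met]
  Not every element is met, so the prosecution fails to carry Stage 1.
So the accused prevails.

accused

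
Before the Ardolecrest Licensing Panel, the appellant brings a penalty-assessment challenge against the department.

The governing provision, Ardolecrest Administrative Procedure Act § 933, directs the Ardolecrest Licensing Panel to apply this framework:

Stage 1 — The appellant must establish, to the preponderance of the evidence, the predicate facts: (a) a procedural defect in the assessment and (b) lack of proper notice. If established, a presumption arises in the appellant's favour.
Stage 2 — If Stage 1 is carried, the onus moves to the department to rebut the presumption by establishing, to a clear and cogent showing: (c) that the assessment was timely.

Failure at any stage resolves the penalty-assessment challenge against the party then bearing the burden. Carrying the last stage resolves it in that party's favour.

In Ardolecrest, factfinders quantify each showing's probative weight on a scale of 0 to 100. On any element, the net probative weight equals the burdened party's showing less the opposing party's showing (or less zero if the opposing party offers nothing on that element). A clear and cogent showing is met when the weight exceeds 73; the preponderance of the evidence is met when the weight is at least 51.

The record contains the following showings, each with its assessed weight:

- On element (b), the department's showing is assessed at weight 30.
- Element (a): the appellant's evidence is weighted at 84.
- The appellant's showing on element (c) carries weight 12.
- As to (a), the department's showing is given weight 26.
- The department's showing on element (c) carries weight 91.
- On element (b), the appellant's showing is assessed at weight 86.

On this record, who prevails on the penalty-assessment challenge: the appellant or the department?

Stage 1 — burden on appellant; standard: the preponderance of the evidence (weight is at least 51).
    (a): 84 − 26 = 58 ≥ 51 [met]
    (b): 86 − 30 = 56 ≥ 51 [met]
  The appellant carries Stage 1; the department now bears the burden.
Stage 2 — burden on department; standard: a clear and cogent showing (weight exceeds 73).
    (c): 91 − 12 = 79 > 73 [met]
  All elements met at the final stage.
With every stage satisfied, the department prevails.

department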